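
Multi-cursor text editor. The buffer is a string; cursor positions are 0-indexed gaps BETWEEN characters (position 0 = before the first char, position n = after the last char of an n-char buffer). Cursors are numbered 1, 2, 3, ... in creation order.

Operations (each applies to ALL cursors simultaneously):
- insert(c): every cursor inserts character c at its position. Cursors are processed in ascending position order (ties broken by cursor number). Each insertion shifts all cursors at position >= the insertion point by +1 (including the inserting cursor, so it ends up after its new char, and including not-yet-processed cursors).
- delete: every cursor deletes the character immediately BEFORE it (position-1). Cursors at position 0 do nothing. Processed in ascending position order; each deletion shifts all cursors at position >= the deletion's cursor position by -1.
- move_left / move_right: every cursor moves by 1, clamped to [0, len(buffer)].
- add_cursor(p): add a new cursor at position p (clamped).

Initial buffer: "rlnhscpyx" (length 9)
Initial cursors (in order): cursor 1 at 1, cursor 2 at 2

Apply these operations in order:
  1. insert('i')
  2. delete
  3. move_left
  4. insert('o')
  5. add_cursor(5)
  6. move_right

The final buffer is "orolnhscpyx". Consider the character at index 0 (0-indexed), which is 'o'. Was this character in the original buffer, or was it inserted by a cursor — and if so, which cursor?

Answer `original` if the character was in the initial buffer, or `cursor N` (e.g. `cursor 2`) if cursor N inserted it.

After op 1 (insert('i')): buffer="rilinhscpyx" (len 11), cursors c1@2 c2@4, authorship .1.2.......
After op 2 (delete): buffer="rlnhscpyx" (len 9), cursors c1@1 c2@2, authorship .........
After op 3 (move_left): buffer="rlnhscpyx" (len 9), cursors c1@0 c2@1, authorship .........
After op 4 (insert('o')): buffer="orolnhscpyx" (len 11), cursors c1@1 c2@3, authorship 1.2........
After op 5 (add_cursor(5)): buffer="orolnhscpyx" (len 11), cursors c1@1 c2@3 c3@5, authorship 1.2........
After op 6 (move_right): buffer="orolnhscpyx" (len 11), cursors c1@2 c2@4 c3@6, authorship 1.2........
Authorship (.=original, N=cursor N): 1 . 2 . . . . . . . .
Index 0: author = 1

Answer: cursor 1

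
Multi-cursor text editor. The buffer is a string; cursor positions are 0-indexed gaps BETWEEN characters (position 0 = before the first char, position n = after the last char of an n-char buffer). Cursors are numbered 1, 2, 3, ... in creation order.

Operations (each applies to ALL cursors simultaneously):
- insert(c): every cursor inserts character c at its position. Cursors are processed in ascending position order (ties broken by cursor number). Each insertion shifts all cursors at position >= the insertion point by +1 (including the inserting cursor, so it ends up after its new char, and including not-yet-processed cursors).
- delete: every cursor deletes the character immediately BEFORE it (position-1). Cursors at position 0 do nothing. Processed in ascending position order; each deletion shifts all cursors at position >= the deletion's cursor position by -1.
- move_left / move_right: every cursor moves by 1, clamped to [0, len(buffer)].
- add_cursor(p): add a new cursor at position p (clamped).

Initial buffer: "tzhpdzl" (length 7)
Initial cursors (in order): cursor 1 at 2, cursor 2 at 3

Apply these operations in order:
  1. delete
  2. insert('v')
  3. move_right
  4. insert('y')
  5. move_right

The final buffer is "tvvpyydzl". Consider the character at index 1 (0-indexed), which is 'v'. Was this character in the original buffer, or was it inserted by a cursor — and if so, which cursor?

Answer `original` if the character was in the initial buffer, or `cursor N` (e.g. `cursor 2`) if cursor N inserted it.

Answer: cursor 1

Derivation:
After op 1 (delete): buffer="tpdzl" (len 5), cursors c1@1 c2@1, authorship .....
After op 2 (insert('v')): buffer="tvvpdzl" (len 7), cursors c1@3 c2@3, authorship .12....
After op 3 (move_right): buffer="tvvpdzl" (len 7), cursors c1@4 c2@4, authorship .12....
After op 4 (insert('y')): buffer="tvvpyydzl" (len 9), cursors c1@6 c2@6, authorship .12.12...
After op 5 (move_right): buffer="tvvpyydzl" (len 9), cursors c1@7 c2@7, authorship .12.12...
Authorship (.=original, N=cursor N): . 1 2 . 1 2 . . .
Index 1: author = 1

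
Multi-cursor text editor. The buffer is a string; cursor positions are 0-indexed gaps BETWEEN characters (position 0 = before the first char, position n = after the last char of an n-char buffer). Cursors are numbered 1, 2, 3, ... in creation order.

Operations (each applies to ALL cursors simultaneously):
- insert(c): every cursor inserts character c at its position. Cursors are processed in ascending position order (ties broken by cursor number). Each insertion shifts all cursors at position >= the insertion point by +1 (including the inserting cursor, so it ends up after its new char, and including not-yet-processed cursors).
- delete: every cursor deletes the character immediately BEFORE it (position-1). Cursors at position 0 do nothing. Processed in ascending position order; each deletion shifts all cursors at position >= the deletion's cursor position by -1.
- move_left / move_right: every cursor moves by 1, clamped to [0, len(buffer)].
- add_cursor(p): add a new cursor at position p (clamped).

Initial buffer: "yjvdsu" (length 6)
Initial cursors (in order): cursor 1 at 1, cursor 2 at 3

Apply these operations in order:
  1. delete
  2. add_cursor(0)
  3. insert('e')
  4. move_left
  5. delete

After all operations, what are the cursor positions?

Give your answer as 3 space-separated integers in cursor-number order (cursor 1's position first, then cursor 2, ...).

Answer: 0 1 0

Derivation:
After op 1 (delete): buffer="jdsu" (len 4), cursors c1@0 c2@1, authorship ....
After op 2 (add_cursor(0)): buffer="jdsu" (len 4), cursors c1@0 c3@0 c2@1, authorship ....
After op 3 (insert('e')): buffer="eejedsu" (len 7), cursors c1@2 c3@2 c2@4, authorship 13.2...
After op 4 (move_left): buffer="eejedsu" (len 7), cursors c1@1 c3@1 c2@3, authorship 13.2...
After op 5 (delete): buffer="eedsu" (len 5), cursors c1@0 c3@0 c2@1, authorship 32...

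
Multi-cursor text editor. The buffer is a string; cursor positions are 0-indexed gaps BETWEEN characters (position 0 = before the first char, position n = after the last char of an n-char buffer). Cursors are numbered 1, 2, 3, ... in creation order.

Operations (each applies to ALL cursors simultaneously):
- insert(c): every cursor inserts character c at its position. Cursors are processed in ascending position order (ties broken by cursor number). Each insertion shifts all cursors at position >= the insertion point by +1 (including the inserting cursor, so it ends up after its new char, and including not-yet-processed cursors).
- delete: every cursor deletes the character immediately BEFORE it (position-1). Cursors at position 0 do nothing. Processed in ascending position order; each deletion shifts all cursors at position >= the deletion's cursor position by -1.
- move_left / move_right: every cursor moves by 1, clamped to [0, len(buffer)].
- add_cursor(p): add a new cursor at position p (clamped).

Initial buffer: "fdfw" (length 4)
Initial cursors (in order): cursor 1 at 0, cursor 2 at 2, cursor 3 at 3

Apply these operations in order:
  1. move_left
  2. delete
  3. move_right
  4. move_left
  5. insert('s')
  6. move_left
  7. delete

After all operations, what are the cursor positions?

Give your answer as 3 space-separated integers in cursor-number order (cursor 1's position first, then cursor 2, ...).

After op 1 (move_left): buffer="fdfw" (len 4), cursors c1@0 c2@1 c3@2, authorship ....
After op 2 (delete): buffer="fw" (len 2), cursors c1@0 c2@0 c3@0, authorship ..
After op 3 (move_right): buffer="fw" (len 2), cursors c1@1 c2@1 c3@1, authorship ..
After op 4 (move_left): buffer="fw" (len 2), cursors c1@0 c2@0 c3@0, authorship ..
After op 5 (insert('s')): buffer="sssfw" (len 5), cursors c1@3 c2@3 c3@3, authorship 123..
After op 6 (move_left): buffer="sssfw" (len 5), cursors c1@2 c2@2 c3@2, authorship 123..
After op 7 (delete): buffer="sfw" (len 3), cursors c1@0 c2@0 c3@0, authorship 3..

Answer: 0 0 0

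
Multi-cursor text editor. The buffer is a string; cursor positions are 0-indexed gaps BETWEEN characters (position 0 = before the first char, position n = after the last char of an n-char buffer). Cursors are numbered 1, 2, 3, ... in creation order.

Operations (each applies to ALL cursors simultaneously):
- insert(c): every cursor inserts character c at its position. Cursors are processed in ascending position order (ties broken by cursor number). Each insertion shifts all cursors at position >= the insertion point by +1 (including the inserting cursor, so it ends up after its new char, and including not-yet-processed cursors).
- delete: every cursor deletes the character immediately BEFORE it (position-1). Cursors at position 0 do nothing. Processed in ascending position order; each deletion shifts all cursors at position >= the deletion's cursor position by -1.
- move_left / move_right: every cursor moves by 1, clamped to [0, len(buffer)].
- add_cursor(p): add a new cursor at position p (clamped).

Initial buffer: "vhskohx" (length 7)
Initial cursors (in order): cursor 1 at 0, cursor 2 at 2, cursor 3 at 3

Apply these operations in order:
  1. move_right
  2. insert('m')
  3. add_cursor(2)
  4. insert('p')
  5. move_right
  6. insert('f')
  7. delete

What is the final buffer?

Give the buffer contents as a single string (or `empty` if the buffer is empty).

After op 1 (move_right): buffer="vhskohx" (len 7), cursors c1@1 c2@3 c3@4, authorship .......
After op 2 (insert('m')): buffer="vmhsmkmohx" (len 10), cursors c1@2 c2@5 c3@7, authorship .1..2.3...
After op 3 (add_cursor(2)): buffer="vmhsmkmohx" (len 10), cursors c1@2 c4@2 c2@5 c3@7, authorship .1..2.3...
After op 4 (insert('p')): buffer="vmpphsmpkmpohx" (len 14), cursors c1@4 c4@4 c2@8 c3@11, authorship .114..22.33...
After op 5 (move_right): buffer="vmpphsmpkmpohx" (len 14), cursors c1@5 c4@5 c2@9 c3@12, authorship .114..22.33...
After op 6 (insert('f')): buffer="vmpphffsmpkfmpofhx" (len 18), cursors c1@7 c4@7 c2@12 c3@16, authorship .114.14.22.233.3..
After op 7 (delete): buffer="vmpphsmpkmpohx" (len 14), cursors c1@5 c4@5 c2@9 c3@12, authorship .114..22.33...

Answer: vmpphsmpkmpohx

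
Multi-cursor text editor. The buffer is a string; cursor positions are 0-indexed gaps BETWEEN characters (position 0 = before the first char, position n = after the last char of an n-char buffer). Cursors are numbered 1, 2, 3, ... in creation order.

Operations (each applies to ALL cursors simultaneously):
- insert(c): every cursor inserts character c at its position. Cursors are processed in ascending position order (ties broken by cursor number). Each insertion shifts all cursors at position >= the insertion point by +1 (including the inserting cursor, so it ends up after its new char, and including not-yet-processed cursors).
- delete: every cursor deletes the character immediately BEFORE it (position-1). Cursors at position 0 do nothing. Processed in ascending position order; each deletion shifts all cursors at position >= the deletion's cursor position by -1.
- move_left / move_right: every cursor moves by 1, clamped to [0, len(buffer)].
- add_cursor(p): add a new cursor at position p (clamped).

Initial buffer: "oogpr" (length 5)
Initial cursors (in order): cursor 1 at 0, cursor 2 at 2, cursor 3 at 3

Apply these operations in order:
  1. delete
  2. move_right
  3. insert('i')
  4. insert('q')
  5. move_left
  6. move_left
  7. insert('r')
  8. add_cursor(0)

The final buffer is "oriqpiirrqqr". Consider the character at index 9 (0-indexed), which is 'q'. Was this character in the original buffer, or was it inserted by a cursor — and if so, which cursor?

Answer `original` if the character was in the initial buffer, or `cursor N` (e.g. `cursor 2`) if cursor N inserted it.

After op 1 (delete): buffer="opr" (len 3), cursors c1@0 c2@1 c3@1, authorship ...
After op 2 (move_right): buffer="opr" (len 3), cursors c1@1 c2@2 c3@2, authorship ...
After op 3 (insert('i')): buffer="oipiir" (len 6), cursors c1@2 c2@5 c3@5, authorship .1.23.
After op 4 (insert('q')): buffer="oiqpiiqqr" (len 9), cursors c1@3 c2@8 c3@8, authorship .11.2323.
After op 5 (move_left): buffer="oiqpiiqqr" (len 9), cursors c1@2 c2@7 c3@7, authorship .11.2323.
After op 6 (move_left): buffer="oiqpiiqqr" (len 9), cursors c1@1 c2@6 c3@6, authorship .11.2323.
After op 7 (insert('r')): buffer="oriqpiirrqqr" (len 12), cursors c1@2 c2@9 c3@9, authorship .111.232323.
After op 8 (add_cursor(0)): buffer="oriqpiirrqqr" (len 12), cursors c4@0 c1@2 c2@9 c3@9, authorship .111.232323.
Authorship (.=original, N=cursor N): . 1 1 1 . 2 3 2 3 2 3 .
Index 9: author = 2

Answer: cursor 2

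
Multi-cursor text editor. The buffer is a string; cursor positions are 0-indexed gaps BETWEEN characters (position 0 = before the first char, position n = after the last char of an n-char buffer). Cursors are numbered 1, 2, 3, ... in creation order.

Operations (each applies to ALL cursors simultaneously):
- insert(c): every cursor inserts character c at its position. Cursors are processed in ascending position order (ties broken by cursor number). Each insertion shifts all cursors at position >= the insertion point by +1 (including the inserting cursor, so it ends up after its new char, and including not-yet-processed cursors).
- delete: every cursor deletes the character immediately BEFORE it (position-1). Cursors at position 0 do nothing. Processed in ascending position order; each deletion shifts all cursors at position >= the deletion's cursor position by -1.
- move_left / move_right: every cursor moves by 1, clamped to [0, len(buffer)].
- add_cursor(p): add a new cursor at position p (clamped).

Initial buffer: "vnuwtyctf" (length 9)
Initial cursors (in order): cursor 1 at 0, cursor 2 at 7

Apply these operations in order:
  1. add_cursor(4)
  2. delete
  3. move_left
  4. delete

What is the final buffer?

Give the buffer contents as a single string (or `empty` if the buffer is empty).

Answer: vuytf

Derivation:
After op 1 (add_cursor(4)): buffer="vnuwtyctf" (len 9), cursors c1@0 c3@4 c2@7, authorship .........
After op 2 (delete): buffer="vnutytf" (len 7), cursors c1@0 c3@3 c2@5, authorship .......
After op 3 (move_left): buffer="vnutytf" (len 7), cursors c1@0 c3@2 c2@4, authorship .......
After op 4 (delete): buffer="vuytf" (len 5), cursors c1@0 c3@1 c2@2, authorship .....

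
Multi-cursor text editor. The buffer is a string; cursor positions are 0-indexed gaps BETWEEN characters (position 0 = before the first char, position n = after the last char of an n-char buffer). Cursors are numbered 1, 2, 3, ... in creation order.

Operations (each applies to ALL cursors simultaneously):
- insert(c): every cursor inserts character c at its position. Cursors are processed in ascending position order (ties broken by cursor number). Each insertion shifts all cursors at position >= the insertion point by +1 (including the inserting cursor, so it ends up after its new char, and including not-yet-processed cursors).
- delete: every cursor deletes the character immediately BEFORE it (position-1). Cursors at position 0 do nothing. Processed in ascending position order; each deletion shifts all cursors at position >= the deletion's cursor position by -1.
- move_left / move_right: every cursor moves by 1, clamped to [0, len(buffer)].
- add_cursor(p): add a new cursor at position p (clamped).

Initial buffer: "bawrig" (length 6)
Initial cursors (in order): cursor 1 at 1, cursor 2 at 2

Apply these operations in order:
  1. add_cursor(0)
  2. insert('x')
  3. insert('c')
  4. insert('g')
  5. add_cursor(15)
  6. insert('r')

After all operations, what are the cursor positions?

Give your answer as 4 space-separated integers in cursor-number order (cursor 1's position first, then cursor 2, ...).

Answer: 9 14 4 19

Derivation:
After op 1 (add_cursor(0)): buffer="bawrig" (len 6), cursors c3@0 c1@1 c2@2, authorship ......
After op 2 (insert('x')): buffer="xbxaxwrig" (len 9), cursors c3@1 c1@3 c2@5, authorship 3.1.2....
After op 3 (insert('c')): buffer="xcbxcaxcwrig" (len 12), cursors c3@2 c1@5 c2@8, authorship 33.11.22....
After op 4 (insert('g')): buffer="xcgbxcgaxcgwrig" (len 15), cursors c3@3 c1@7 c2@11, authorship 333.111.222....
After op 5 (add_cursor(15)): buffer="xcgbxcgaxcgwrig" (len 15), cursors c3@3 c1@7 c2@11 c4@15, authorship 333.111.222....
After op 6 (insert('r')): buffer="xcgrbxcgraxcgrwrigr" (len 19), cursors c3@4 c1@9 c2@14 c4@19, authorship 3333.1111.2222....4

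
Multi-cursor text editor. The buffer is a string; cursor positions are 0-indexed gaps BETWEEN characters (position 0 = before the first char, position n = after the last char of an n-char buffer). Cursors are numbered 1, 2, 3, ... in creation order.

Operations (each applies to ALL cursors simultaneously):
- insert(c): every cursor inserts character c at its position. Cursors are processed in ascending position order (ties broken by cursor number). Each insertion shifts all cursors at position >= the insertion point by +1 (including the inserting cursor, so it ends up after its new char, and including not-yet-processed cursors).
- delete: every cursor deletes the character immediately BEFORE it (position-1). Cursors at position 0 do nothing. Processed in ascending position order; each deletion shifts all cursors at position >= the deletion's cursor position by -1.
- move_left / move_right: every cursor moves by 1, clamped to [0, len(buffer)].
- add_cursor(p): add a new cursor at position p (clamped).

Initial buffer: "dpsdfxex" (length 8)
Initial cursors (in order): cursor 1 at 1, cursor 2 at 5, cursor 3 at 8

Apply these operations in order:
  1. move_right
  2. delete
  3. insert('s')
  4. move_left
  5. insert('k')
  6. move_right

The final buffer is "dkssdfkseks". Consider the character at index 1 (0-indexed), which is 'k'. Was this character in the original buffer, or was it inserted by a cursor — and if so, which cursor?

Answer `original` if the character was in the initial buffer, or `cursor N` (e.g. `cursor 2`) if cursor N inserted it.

After op 1 (move_right): buffer="dpsdfxex" (len 8), cursors c1@2 c2@6 c3@8, authorship ........
After op 2 (delete): buffer="dsdfe" (len 5), cursors c1@1 c2@4 c3@5, authorship .....
After op 3 (insert('s')): buffer="dssdfses" (len 8), cursors c1@2 c2@6 c3@8, authorship .1...2.3
After op 4 (move_left): buffer="dssdfses" (len 8), cursors c1@1 c2@5 c3@7, authorship .1...2.3
After op 5 (insert('k')): buffer="dkssdfkseks" (len 11), cursors c1@2 c2@7 c3@10, authorship .11...22.33
After op 6 (move_right): buffer="dkssdfkseks" (len 11), cursors c1@3 c2@8 c3@11, authorship .11...22.33
Authorship (.=original, N=cursor N): . 1 1 . . . 2 2 . 3 3
Index 1: author = 1

Answer: cursor 1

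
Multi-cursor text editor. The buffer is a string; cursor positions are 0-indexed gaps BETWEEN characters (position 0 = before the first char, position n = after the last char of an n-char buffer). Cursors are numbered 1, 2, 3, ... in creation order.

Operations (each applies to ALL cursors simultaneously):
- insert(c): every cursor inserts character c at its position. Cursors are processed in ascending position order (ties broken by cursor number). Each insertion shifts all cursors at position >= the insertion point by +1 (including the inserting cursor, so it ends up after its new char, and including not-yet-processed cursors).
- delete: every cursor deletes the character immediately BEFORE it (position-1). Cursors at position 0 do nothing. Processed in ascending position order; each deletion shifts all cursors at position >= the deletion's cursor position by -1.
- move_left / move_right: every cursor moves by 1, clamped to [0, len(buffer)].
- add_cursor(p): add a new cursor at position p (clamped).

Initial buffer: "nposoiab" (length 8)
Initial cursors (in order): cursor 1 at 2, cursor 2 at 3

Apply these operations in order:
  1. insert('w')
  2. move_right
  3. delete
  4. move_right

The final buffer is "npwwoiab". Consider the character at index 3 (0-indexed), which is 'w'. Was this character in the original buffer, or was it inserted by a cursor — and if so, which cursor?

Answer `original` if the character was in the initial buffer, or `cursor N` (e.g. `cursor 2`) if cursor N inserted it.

Answer: cursor 2

Derivation:
After op 1 (insert('w')): buffer="npwowsoiab" (len 10), cursors c1@3 c2@5, authorship ..1.2.....
After op 2 (move_right): buffer="npwowsoiab" (len 10), cursors c1@4 c2@6, authorship ..1.2.....
After op 3 (delete): buffer="npwwoiab" (len 8), cursors c1@3 c2@4, authorship ..12....
After op 4 (move_right): buffer="npwwoiab" (len 8), cursors c1@4 c2@5, authorship ..12....
Authorship (.=original, N=cursor N): . . 1 2 . . . .
Index 3: author = 2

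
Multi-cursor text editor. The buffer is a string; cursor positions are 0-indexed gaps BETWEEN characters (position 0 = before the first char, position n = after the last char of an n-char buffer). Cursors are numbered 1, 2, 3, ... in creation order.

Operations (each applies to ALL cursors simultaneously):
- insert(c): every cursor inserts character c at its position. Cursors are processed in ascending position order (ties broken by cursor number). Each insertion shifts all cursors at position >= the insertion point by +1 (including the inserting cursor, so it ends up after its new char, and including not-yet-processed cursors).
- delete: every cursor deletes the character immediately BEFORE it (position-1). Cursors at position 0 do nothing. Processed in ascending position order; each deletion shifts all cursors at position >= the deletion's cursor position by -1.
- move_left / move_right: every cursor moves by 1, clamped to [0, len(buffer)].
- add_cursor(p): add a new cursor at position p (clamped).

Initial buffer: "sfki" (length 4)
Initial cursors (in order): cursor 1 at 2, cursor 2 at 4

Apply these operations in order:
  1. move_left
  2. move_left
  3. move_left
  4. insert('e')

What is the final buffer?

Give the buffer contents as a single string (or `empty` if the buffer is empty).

Answer: esefki

Derivation:
After op 1 (move_left): buffer="sfki" (len 4), cursors c1@1 c2@3, authorship ....
After op 2 (move_left): buffer="sfki" (len 4), cursors c1@0 c2@2, authorship ....
After op 3 (move_left): buffer="sfki" (len 4), cursors c1@0 c2@1, authorship ....
After op 4 (insert('e')): buffer="esefki" (len 6), cursors c1@1 c2@3, authorship 1.2...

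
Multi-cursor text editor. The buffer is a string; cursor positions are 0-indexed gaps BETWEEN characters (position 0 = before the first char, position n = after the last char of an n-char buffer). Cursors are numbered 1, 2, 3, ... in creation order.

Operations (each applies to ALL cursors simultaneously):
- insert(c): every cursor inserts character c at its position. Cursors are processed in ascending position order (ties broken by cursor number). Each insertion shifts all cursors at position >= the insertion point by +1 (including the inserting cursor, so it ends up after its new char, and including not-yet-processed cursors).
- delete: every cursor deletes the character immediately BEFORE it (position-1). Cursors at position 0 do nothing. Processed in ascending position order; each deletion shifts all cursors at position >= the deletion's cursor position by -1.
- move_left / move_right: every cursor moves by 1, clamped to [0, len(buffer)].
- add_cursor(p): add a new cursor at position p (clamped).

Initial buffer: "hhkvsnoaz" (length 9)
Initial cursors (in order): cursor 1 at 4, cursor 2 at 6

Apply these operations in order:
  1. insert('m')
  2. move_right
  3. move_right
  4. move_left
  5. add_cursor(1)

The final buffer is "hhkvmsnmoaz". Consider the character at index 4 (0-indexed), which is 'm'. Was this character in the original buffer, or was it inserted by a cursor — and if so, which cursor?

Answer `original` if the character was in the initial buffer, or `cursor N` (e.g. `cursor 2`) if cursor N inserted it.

Answer: cursor 1

Derivation:
After op 1 (insert('m')): buffer="hhkvmsnmoaz" (len 11), cursors c1@5 c2@8, authorship ....1..2...
After op 2 (move_right): buffer="hhkvmsnmoaz" (len 11), cursors c1@6 c2@9, authorship ....1..2...
After op 3 (move_right): buffer="hhkvmsnmoaz" (len 11), cursors c1@7 c2@10, authorship ....1..2...
After op 4 (move_left): buffer="hhkvmsnmoaz" (len 11), cursors c1@6 c2@9, authorship ....1..2...
After op 5 (add_cursor(1)): buffer="hhkvmsnmoaz" (len 11), cursors c3@1 c1@6 c2@9, authorship ....1..2...
Authorship (.=original, N=cursor N): . . . . 1 . . 2 . . .
Index 4: author = 1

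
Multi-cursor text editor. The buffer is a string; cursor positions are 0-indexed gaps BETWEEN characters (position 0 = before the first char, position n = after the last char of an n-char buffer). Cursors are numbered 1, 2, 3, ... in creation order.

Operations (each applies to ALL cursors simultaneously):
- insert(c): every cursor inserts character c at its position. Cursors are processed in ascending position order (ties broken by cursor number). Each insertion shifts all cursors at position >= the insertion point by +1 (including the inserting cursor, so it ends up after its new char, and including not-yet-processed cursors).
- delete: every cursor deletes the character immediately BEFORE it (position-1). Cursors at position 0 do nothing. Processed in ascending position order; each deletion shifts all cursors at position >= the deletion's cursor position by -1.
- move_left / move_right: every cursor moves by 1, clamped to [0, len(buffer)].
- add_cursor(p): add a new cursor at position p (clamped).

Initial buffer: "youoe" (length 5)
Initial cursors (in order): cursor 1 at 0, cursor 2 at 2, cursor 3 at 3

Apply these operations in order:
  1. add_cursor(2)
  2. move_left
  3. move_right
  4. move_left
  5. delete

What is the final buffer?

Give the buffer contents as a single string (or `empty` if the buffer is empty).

Answer: uoe

Derivation:
After op 1 (add_cursor(2)): buffer="youoe" (len 5), cursors c1@0 c2@2 c4@2 c3@3, authorship .....
After op 2 (move_left): buffer="youoe" (len 5), cursors c1@0 c2@1 c4@1 c3@2, authorship .....
After op 3 (move_right): buffer="youoe" (len 5), cursors c1@1 c2@2 c4@2 c3@3, authorship .....
After op 4 (move_left): buffer="youoe" (len 5), cursors c1@0 c2@1 c4@1 c3@2, authorship .....
After op 5 (delete): buffer="uoe" (len 3), cursors c1@0 c2@0 c3@0 c4@0, authorship ...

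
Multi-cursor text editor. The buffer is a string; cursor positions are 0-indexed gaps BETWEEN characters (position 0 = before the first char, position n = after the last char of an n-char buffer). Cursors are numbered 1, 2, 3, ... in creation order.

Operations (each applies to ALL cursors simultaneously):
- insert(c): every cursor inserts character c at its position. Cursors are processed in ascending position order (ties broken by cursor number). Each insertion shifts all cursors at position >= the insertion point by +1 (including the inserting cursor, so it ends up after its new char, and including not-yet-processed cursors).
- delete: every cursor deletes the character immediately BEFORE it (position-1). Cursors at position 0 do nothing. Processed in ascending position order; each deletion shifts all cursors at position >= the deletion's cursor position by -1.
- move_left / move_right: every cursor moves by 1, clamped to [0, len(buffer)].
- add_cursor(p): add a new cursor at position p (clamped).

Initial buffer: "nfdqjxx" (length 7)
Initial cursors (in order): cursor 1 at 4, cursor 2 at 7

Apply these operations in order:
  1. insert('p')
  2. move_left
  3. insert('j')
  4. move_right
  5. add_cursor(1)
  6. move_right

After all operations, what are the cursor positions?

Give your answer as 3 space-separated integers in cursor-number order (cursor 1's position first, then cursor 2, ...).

Answer: 7 11 2

Derivation:
After op 1 (insert('p')): buffer="nfdqpjxxp" (len 9), cursors c1@5 c2@9, authorship ....1...2
After op 2 (move_left): buffer="nfdqpjxxp" (len 9), cursors c1@4 c2@8, authorship ....1...2
After op 3 (insert('j')): buffer="nfdqjpjxxjp" (len 11), cursors c1@5 c2@10, authorship ....11...22
After op 4 (move_right): buffer="nfdqjpjxxjp" (len 11), cursors c1@6 c2@11, authorship ....11...22
After op 5 (add_cursor(1)): buffer="nfdqjpjxxjp" (len 11), cursors c3@1 c1@6 c2@11, authorship ....11...22
After op 6 (move_right): buffer="nfdqjpjxxjp" (len 11), cursors c3@2 c1@7 c2@11, authorship ....11...22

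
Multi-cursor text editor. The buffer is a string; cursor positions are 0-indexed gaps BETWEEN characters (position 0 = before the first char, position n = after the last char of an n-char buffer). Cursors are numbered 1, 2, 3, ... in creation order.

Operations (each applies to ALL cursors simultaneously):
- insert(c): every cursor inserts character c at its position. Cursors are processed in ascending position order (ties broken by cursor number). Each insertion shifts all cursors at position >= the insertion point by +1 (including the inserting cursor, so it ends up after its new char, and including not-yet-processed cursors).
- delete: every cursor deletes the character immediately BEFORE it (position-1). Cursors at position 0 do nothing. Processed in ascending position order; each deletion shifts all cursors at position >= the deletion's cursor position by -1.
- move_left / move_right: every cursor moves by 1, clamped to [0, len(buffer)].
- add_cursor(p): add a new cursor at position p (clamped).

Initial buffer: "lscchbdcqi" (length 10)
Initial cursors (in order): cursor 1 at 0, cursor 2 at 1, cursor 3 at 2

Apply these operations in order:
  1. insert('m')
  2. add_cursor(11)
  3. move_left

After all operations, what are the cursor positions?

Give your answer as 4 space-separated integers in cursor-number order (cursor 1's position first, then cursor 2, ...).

After op 1 (insert('m')): buffer="mlmsmcchbdcqi" (len 13), cursors c1@1 c2@3 c3@5, authorship 1.2.3........
After op 2 (add_cursor(11)): buffer="mlmsmcchbdcqi" (len 13), cursors c1@1 c2@3 c3@5 c4@11, authorship 1.2.3........
After op 3 (move_left): buffer="mlmsmcchbdcqi" (len 13), cursors c1@0 c2@2 c3@4 c4@10, authorship 1.2.3........

Answer: 0 2 4 10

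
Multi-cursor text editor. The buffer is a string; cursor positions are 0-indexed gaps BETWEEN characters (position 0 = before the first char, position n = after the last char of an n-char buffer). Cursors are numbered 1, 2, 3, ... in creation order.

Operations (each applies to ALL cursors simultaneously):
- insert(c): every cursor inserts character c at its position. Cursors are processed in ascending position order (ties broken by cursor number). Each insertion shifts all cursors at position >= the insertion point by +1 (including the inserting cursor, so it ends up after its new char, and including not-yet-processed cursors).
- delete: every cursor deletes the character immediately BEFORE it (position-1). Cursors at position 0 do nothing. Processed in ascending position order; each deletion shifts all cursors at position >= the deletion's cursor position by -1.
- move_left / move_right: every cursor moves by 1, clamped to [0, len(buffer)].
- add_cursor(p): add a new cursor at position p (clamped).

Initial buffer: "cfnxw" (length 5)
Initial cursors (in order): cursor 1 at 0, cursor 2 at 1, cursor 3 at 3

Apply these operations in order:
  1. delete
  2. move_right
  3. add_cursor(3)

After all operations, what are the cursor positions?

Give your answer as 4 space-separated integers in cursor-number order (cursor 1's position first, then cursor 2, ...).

Answer: 1 1 2 3

Derivation:
After op 1 (delete): buffer="fxw" (len 3), cursors c1@0 c2@0 c3@1, authorship ...
After op 2 (move_right): buffer="fxw" (len 3), cursors c1@1 c2@1 c3@2, authorship ...
After op 3 (add_cursor(3)): buffer="fxw" (len 3), cursors c1@1 c2@1 c3@2 c4@3, authorship ...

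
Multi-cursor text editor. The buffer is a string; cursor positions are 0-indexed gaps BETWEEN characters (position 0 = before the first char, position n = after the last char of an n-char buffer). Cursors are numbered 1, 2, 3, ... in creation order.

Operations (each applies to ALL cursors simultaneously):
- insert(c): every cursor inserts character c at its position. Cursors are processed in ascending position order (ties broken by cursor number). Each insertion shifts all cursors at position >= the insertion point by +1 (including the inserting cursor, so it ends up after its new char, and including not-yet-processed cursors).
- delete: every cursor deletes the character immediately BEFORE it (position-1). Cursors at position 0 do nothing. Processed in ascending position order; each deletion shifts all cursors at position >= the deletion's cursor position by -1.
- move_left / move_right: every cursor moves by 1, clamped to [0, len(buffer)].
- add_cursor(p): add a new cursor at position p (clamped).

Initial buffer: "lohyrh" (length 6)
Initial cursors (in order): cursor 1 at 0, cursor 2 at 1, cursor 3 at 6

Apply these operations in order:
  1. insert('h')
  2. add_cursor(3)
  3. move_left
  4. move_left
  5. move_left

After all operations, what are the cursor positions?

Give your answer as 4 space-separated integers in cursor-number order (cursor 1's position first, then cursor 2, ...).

Answer: 0 0 6 0

Derivation:
After op 1 (insert('h')): buffer="hlhohyrhh" (len 9), cursors c1@1 c2@3 c3@9, authorship 1.2.....3
After op 2 (add_cursor(3)): buffer="hlhohyrhh" (len 9), cursors c1@1 c2@3 c4@3 c3@9, authorship 1.2.....3
After op 3 (move_left): buffer="hlhohyrhh" (len 9), cursors c1@0 c2@2 c4@2 c3@8, authorship 1.2.....3
After op 4 (move_left): buffer="hlhohyrhh" (len 9), cursors c1@0 c2@1 c4@1 c3@7, authorship 1.2.....3
After op 5 (move_left): buffer="hlhohyrhh" (len 9), cursors c1@0 c2@0 c4@0 c3@6, authorship 1.2.....3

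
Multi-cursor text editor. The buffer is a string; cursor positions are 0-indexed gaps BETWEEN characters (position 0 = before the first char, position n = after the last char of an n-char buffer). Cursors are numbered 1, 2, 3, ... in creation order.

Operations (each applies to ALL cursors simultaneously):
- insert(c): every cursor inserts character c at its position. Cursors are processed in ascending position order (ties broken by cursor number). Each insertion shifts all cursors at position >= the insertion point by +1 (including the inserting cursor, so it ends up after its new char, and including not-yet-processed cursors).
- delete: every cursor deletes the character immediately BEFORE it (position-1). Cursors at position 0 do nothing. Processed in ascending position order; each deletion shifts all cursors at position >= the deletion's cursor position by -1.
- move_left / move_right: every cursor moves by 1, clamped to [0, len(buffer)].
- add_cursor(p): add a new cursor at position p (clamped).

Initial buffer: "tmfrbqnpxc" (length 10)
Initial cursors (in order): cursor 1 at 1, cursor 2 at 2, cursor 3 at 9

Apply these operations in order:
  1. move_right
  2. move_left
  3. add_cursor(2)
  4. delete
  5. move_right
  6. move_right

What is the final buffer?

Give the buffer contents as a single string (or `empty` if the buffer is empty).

After op 1 (move_right): buffer="tmfrbqnpxc" (len 10), cursors c1@2 c2@3 c3@10, authorship ..........
After op 2 (move_left): buffer="tmfrbqnpxc" (len 10), cursors c1@1 c2@2 c3@9, authorship ..........
After op 3 (add_cursor(2)): buffer="tmfrbqnpxc" (len 10), cursors c1@1 c2@2 c4@2 c3@9, authorship ..........
After op 4 (delete): buffer="frbqnpc" (len 7), cursors c1@0 c2@0 c4@0 c3@6, authorship .......
After op 5 (move_right): buffer="frbqnpc" (len 7), cursors c1@1 c2@1 c4@1 c3@7, authorship .......
After op 6 (move_right): buffer="frbqnpc" (len 7), cursors c1@2 c2@2 c4@2 c3@7, authorship .......

Answer: frbqnpc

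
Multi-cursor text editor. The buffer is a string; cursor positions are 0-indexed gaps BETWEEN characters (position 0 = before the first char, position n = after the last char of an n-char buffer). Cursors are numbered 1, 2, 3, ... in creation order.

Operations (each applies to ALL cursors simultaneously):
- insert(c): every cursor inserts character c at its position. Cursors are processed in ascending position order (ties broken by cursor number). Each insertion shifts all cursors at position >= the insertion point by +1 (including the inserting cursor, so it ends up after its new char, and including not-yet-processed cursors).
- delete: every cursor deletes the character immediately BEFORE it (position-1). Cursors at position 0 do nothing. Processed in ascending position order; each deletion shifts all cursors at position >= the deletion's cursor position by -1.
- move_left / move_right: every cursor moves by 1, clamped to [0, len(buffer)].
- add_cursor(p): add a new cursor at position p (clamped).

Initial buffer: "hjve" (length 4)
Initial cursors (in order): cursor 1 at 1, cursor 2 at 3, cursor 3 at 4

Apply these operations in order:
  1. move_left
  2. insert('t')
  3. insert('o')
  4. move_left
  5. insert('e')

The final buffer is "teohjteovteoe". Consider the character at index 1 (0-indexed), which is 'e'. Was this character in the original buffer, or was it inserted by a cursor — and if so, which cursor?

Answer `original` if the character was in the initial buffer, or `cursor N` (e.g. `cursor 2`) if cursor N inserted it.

Answer: cursor 1

Derivation:
After op 1 (move_left): buffer="hjve" (len 4), cursors c1@0 c2@2 c3@3, authorship ....
After op 2 (insert('t')): buffer="thjtvte" (len 7), cursors c1@1 c2@4 c3@6, authorship 1..2.3.
After op 3 (insert('o')): buffer="tohjtovtoe" (len 10), cursors c1@2 c2@6 c3@9, authorship 11..22.33.
After op 4 (move_left): buffer="tohjtovtoe" (len 10), cursors c1@1 c2@5 c3@8, authorship 11..22.33.
After op 5 (insert('e')): buffer="teohjteovteoe" (len 13), cursors c1@2 c2@7 c3@11, authorship 111..222.333.
Authorship (.=original, N=cursor N): 1 1 1 . . 2 2 2 . 3 3 3 .
Index 1: author = 1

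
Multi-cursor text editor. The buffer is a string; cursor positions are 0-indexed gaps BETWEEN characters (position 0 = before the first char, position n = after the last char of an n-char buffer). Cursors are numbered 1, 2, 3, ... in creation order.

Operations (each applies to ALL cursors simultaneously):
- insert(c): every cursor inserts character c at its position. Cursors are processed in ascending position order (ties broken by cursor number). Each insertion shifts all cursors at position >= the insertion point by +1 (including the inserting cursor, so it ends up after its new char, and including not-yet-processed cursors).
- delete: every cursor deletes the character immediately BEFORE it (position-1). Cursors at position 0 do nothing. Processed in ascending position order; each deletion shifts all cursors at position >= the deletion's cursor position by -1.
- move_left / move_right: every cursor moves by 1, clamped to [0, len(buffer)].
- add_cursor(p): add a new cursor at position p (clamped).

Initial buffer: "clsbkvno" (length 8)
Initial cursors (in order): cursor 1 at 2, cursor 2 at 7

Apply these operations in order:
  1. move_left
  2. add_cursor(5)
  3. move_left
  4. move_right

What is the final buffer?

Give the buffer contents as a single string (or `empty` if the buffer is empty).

Answer: clsbkvno

Derivation:
After op 1 (move_left): buffer="clsbkvno" (len 8), cursors c1@1 c2@6, authorship ........
After op 2 (add_cursor(5)): buffer="clsbkvno" (len 8), cursors c1@1 c3@5 c2@6, authorship ........
After op 3 (move_left): buffer="clsbkvno" (len 8), cursors c1@0 c3@4 c2@5, authorship ........
After op 4 (move_right): buffer="clsbkvno" (len 8), cursors c1@1 c3@5 c2@6, authorship ........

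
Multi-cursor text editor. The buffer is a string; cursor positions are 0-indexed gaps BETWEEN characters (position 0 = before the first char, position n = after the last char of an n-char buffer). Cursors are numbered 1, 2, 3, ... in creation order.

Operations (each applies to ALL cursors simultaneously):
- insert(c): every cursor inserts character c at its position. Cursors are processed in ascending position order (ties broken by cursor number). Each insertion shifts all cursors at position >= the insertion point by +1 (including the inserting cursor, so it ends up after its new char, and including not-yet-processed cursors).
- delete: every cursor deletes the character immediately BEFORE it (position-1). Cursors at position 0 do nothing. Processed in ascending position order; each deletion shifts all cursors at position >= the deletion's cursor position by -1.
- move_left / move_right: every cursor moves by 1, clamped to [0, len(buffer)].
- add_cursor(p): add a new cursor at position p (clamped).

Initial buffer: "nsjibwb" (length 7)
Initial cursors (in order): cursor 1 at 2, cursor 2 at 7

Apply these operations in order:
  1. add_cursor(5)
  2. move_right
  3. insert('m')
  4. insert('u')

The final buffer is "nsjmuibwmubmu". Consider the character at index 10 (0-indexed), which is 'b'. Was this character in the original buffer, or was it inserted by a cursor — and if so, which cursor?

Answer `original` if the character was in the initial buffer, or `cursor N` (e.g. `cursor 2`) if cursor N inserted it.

Answer: original

Derivation:
After op 1 (add_cursor(5)): buffer="nsjibwb" (len 7), cursors c1@2 c3@5 c2@7, authorship .......
After op 2 (move_right): buffer="nsjibwb" (len 7), cursors c1@3 c3@6 c2@7, authorship .......
After op 3 (insert('m')): buffer="nsjmibwmbm" (len 10), cursors c1@4 c3@8 c2@10, authorship ...1...3.2
After op 4 (insert('u')): buffer="nsjmuibwmubmu" (len 13), cursors c1@5 c3@10 c2@13, authorship ...11...33.22
Authorship (.=original, N=cursor N): . . . 1 1 . . . 3 3 . 2 2
Index 10: author = original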